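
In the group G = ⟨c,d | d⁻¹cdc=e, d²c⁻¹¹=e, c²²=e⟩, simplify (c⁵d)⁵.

Compute successive powers of (c⁵d), reducing at each step:
  (c⁵d)²: (c⁵d) · c⁵ = d;   d · d = c¹¹
  (c⁵d)³: (c¹¹) · c⁵ = c¹⁶;   (c¹⁶) · d = c⁵d⁻¹
  (c⁵d)⁴: (c⁵d⁻¹) · c⁵ = d⁻¹;   (d⁻¹) · d = e
  (c⁵d)⁵: e · c⁵ = c⁵;   (c⁵) · d = c⁵d

Answer: c⁵d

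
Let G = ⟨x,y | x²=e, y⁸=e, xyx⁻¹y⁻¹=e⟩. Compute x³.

Compute successive powers of x, reducing at each step:
  x²: x · x = e
  x³: e · x = x

Answer: x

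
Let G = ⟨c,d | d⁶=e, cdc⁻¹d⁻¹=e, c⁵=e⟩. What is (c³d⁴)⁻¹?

The order of (c³d⁴) is 15 (smallest k with (c³d⁴)ᵏ = e), so (c³d⁴)⁻¹ = (c³d⁴)¹⁴ = c²d².
Check: (c³d⁴) · (c²d²) → (c³d⁴) · c² = d⁴;   (d⁴) · d² = e, giving e as required.

Answer: c²d²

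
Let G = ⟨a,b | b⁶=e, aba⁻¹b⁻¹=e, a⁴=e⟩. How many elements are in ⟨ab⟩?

|⟨ab⟩| equals the order of ab. Compute successive powers until reaching e:
  (ab)¹ = ab, (ab)² = a²b², (ab)³ = a³b³, (ab)⁴ = b⁴, (ab)⁵ = ab⁵, (ab)⁶ = a², (ab)⁷ = a³b, (ab)⁸ = b², (ab)⁹ = ab³, (ab)¹⁰ = a²b⁴, (ab)¹¹ = a³b⁵, (ab)¹² = e.
The smallest positive k with (ab)ᵏ = e is 12, so |⟨ab⟩| = 12.

Answer: 12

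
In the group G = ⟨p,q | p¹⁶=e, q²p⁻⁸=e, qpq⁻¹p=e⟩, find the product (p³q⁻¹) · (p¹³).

Compute (p³q⁻¹) · (p¹³) by multiplying left to right and reducing via the relations at each step:
  (p³q⁻¹) · p¹³ = p⁶q⁻¹

Answer: p⁶q⁻¹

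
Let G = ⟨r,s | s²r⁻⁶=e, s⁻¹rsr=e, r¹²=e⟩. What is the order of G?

Enumerate words in the generators, reducing via the relations: the distinct elements are
  {e, r, s, rs, r², r³, r⁴, r⁵, r⁶, r⁷, r⁸, r⁹, r²s, r³s, r¹¹, r¹⁰, r⁴s, r⁵s, s⁻¹, rs⁻¹, r²s⁻¹, r³s⁻¹, r⁴s⁻¹, r⁵s⁻¹}.
No further products give new elements, so |G| = 24.

Answer: 24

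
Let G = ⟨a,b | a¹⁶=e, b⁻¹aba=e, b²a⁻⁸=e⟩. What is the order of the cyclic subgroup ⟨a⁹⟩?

|⟨a⁹⟩| equals the order of a⁹. Compute successive powers until reaching e:
  (a⁹)¹ = a⁹, (a⁹)² = a², (a⁹)³ = a¹¹, (a⁹)⁴ = a⁴, (a⁹)⁵ = a¹³, (a⁹)⁶ = a⁶, (a⁹)⁷ = a¹⁵, (a⁹)⁸ = a⁸, (a⁹)⁹ = a, (a⁹)¹⁰ = a¹⁰, (a⁹)¹¹ = a³, (a⁹)¹² = a¹², (a⁹)¹³ = a⁵, (a⁹)¹⁴ = a¹⁴, (a⁹)¹⁵ = a⁷, (a⁹)¹⁶ = e.
The smallest positive k with (a⁹)ᵏ = e is 16, so |⟨a⁹⟩| = 16.

Answer: 16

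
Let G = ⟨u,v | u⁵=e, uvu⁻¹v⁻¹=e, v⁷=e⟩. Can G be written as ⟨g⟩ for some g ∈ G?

|G| = 35. The element uv has order 35 (its powers give 35 distinct elements), so ⟨uv⟩ = G and G is cyclic.

Answer: Yes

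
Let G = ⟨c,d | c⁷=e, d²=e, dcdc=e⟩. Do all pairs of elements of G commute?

c·d = cd but d·c = c⁶d, so c·d ≠ d·c and G is not abelian.

Answer: No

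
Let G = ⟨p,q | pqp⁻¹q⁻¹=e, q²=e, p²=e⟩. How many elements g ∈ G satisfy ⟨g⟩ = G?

⟨g⟩ = G would require ord(g) = |G| = 4, but the maximum element order in G is 2 < 4. So G is not cyclic and no single element generates it: the count is 0.

Answer: 0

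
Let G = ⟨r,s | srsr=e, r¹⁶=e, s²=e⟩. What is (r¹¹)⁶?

Compute successive powers of (r¹¹), reducing at each step:
  (r¹¹)²: (r¹¹) · r¹¹ = r⁶
  (r¹¹)³: (r⁶) · r¹¹ = r
  (r¹¹)⁴: r · r¹¹ = r¹²
  (r¹¹)⁵: (r¹²) · r¹¹ = r⁷
  (r¹¹)⁶: (r⁷) · r¹¹ = r²

Answer: r²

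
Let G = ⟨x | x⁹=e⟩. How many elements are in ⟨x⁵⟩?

|⟨x⁵⟩| equals the order of x⁵. Compute successive powers until reaching e:
  (x⁵)¹ = x⁵, (x⁵)² = x, (x⁵)³ = x⁶, (x⁵)⁴ = x², (x⁵)⁵ = x⁷, (x⁵)⁶ = x³, (x⁵)⁷ = x⁸, (x⁵)⁸ = x⁴, (x⁵)⁹ = e.
The smallest positive k with (x⁵)ᵏ = e is 9, so |⟨x⁵⟩| = 9.

Answer: 9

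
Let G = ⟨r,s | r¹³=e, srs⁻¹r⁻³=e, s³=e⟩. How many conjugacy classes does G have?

The conjugacy classes (representative and size) are:
  [e] (size 1), [r] (size 3), [r⁵] (size 3), [r¹⁰] (size 3), [r⁸] (size 3), [r¹⁰s] (size 13), [r⁷s²] (size 13).
Class equation: 1 + 3 + 3 + 3 + 3 + 13 + 13 = 39 = |G|. So G has 7 conjugacy classes.

Answer: 7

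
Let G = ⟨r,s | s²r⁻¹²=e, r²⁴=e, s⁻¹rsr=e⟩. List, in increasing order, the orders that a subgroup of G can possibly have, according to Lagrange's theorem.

|G| = 48 = 2⁴ · 3. By Lagrange's theorem the order of any subgroup divides 48; the divisors of 48 are 1, 2, 3, 4, 6, 8, 12, 16, 24, 48.

Answer: 1, 2, 3, 4, 6, 8, 12, 16, 24, 48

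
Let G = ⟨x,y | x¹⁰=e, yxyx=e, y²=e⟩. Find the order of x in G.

Compute successive powers until reaching e:
  x¹ = x, x² = x², x³ = x³, x⁴ = x⁴, x⁵ = x⁵, x⁶ = x⁶, x⁷ = x⁷, x⁸ = x⁸, x⁹ = x⁹, x¹⁰ = e.
The smallest positive k with xᵏ = e is 10.

Answer: 10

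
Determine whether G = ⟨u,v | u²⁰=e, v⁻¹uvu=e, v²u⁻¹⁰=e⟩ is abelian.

u·v = uv but v·u = u⁹v⁻¹, so u·v ≠ v·u and G is not abelian.

Answer: No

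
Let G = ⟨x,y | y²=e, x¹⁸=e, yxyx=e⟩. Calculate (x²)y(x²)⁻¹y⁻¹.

[(x²), y] = (x²)·y·(x²)⁻¹·y⁻¹.
  (x²) · y = x²y
  (x²y) · (x¹⁶) = x⁴y
  (x⁴y) · y = x⁴

Answer: x⁴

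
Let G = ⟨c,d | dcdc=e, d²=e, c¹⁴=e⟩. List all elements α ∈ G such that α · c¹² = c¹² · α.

⟨c¹²⟩ ⊆ C_G(c¹²) since powers of c¹² commute with c¹²; so |C_G(c¹²)| ≥ |⟨c¹²⟩| = 7.
By orbit–stabilizer, |C_G(c¹²)| = |G| / |conj. class of c¹²| = 28 / 2 = 14.
The 14 elements commuting with c¹² are {e, c, c², c³, c⁴, c⁵, c⁶, c⁷, c⁸, c⁹, c¹⁰, c¹¹, c¹², c¹³}.

Answer: {e, c, c², c³, c⁴, c⁵, c⁶, c⁷, c⁸, c⁹, c¹⁰, c¹¹, c¹², c¹³}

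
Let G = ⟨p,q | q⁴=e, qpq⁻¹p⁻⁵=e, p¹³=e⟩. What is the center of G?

An element z ∈ Z(G) iff z commutes with every generator.
For example e is central: e·p = p = p·e; e·q = q = q·e.
Whereas p ∉ Z(G) since p·q = pq ≠ p⁵q = q·p.
Checking each of the 52 elements this way gives Z(G) = {e}, of order 1.

Answer: {e}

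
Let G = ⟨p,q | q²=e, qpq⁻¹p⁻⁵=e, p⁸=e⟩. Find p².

Compute successive powers of p, reducing at each step:
  p²: p · p = p²

Answer: p²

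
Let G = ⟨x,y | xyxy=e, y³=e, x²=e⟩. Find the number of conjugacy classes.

The conjugacy classes (representative and size) are:
  [e] (size 1), [xy²] (size 3), [y²] (size 2).
Class equation: 1 + 3 + 2 = 6 = |G|. So G has 3 conjugacy classes.

Answer: 3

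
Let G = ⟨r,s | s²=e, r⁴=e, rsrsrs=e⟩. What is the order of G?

Enumerate words in the generators, reducing via the relations: the distinct elements are
  {e, r, s, rs, r², r³, sr, rsr, r²s, r³s, sr², sr³, rsr², rsr³, r²sr, r³sr, sr²s, rsr²s, r²sr², r²sr³, r³sr², r³sr³, r²sr²s, r³sr²s}.
No further products give new elements, so |G| = 24.

Answer: 24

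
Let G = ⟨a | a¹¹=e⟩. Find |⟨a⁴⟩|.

|⟨a⁴⟩| equals the order of a⁴. Compute successive powers until reaching e:
  (a⁴)¹ = a⁴, (a⁴)² = a⁸, (a⁴)³ = a, (a⁴)⁴ = a⁵, (a⁴)⁵ = a⁹, (a⁴)⁶ = a², (a⁴)⁷ = a⁶, (a⁴)⁸ = a¹⁰, (a⁴)⁹ = a³, (a⁴)¹⁰ = a⁷, (a⁴)¹¹ = e.
The smallest positive k with (a⁴)ᵏ = e is 11, so |⟨a⁴⟩| = 11.

Answer: 11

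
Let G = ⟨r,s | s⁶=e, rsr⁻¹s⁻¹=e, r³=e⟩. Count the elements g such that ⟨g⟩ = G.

⟨g⟩ = G would require ord(g) = |G| = 18, but the maximum element order in G is 6 < 18. So G is not cyclic and no single element generates it: the count is 0.

Answer: 0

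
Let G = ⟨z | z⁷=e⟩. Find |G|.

G is generated by a single element, so G is cyclic. The relator gives z⁷ = e and no smaller power is forced to be e, so the 7 powers {e, z, z², z³, z⁴, z⁵, z⁶} are distinct. Hence |G| = 7.

Answer: 7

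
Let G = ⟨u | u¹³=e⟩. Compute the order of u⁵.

Compute successive powers until reaching e:
  (u⁵)¹ = u⁵, (u⁵)² = u¹⁰, (u⁵)³ = u², (u⁵)⁴ = u⁷, (u⁵)⁵ = u¹², (u⁵)⁶ = u⁴, (u⁵)⁷ = u⁹, (u⁵)⁸ = u, (u⁵)⁹ = u⁶, (u⁵)¹⁰ = u¹¹, (u⁵)¹¹ = u³, (u⁵)¹² = u⁸, (u⁵)¹³ = e.
The smallest positive k with (u⁵)ᵏ = e is 13.

Answer: 13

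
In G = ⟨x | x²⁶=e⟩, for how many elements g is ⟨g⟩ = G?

G is cyclic of order 26. An element generates G iff its order is 26, and a cyclic group of order 26 has exactly φ(26) = 12 such elements.

Answer: 12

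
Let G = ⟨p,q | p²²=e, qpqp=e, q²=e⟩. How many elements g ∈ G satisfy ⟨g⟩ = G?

⟨g⟩ = G would require ord(g) = |G| = 44, but the maximum element order in G is 22 < 44. So G is not cyclic and no single element generates it: the count is 0.

Answer: 0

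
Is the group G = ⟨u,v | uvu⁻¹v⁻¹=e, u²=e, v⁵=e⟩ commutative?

Each pair of generators commutes: u·v = uv = v·u. Since the generators pairwise commute, every element of G commutes with every other, so G is abelian.

Answer: Yes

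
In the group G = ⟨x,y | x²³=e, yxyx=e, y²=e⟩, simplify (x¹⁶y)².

Compute successive powers of (x¹⁶y), reducing at each step:
  (x¹⁶y)²: (x¹⁶y) · x¹⁶ = y;   y · y = e

Answer: e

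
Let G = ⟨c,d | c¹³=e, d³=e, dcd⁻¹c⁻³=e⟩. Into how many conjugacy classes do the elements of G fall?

The conjugacy classes (representative and size) are:
  [e] (size 1), [c] (size 3), [c⁵] (size 3), [c¹⁰] (size 3), [c⁸] (size 3), [c¹⁰d] (size 13), [c⁷d²] (size 13).
Class equation: 1 + 3 + 3 + 3 + 3 + 13 + 13 = 39 = |G|. So G has 7 conjugacy classes.

Answer: 7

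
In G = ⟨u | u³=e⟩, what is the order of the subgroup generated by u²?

|⟨u²⟩| equals the order of u². Compute successive powers until reaching e:
  (u²)¹ = u², (u²)² = u, (u²)³ = e.
The smallest positive k with (u²)ᵏ = e is 3, so |⟨u²⟩| = 3.

Answer: 3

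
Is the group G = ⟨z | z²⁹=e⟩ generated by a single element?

|G| = 29. The element z has order 29 (its powers give 29 distinct elements), so ⟨z⟩ = G and G is cyclic.

Answer: Yes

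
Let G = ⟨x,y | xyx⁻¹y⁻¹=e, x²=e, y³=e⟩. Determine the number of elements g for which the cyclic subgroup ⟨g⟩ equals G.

G is cyclic of order 6. An element generates G iff its order is 6, and a cyclic group of order 6 has exactly φ(6) = 2 such elements.

Answer: 2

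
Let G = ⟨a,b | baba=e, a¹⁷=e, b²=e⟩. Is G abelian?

a·b = ab but b·a = a¹⁶b, so a·b ≠ b·a and G is not abelian.

Answer: No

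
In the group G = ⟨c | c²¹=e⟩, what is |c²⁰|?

Compute successive powers until reaching e:
  (c²⁰)¹ = c²⁰, (c²⁰)² = c¹⁹, (c²⁰)³ = c¹⁸, (c²⁰)⁴ = c¹⁷, (c²⁰)⁵ = c¹⁶, (c²⁰)⁶ = c¹⁵, (c²⁰)⁷ = c¹⁴, (c²⁰)⁸ = c¹³, (c²⁰)⁹ = c¹², (c²⁰)¹⁰ = c¹¹, (c²⁰)¹¹ = c¹⁰, (c²⁰)¹² = c⁹, (c²⁰)¹³ = c⁸, (c²⁰)¹⁴ = c⁷, (c²⁰)¹⁵ = c⁶, (c²⁰)¹⁶ = c⁵, (c²⁰)¹⁷ = c⁴, (c²⁰)¹⁸ = c³, (c²⁰)¹⁹ = c², (c²⁰)²⁰ = c, (c²⁰)²¹ = e.
The smallest positive k with (c²⁰)ᵏ = e is 21.

Answer: 21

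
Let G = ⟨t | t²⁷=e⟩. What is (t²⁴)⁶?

Compute successive powers of (t²⁴), reducing at each step:
  (t²⁴)²: (t²⁴) · t²⁴ = t²¹
  (t²⁴)³: (t²¹) · t²⁴ = t¹⁸
  (t²⁴)⁴: (t¹⁸) · t²⁴ = t¹⁵
  (t²⁴)⁵: (t¹⁵) · t²⁴ = t¹²
  (t²⁴)⁶: (t¹²) · t²⁴ = t⁹

Answer: t⁹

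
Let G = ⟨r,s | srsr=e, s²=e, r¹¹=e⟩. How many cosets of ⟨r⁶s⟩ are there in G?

First find ord(r⁶s) by computing successive powers:
  (r⁶s)¹ = r⁶s, (r⁶s)² = e.
So |⟨r⁶s⟩| = ord(r⁶s) = 2. With |G| = 22, by Lagrange [G : ⟨r⁶s⟩] = 22/2 = 11.

Answer: 11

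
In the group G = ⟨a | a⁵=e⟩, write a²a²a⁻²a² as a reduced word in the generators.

Multiply left to right, reducing at each step:
  (a²) · a² = a⁴
  (a⁴) · a⁻² = a²
  (a²) · a² = a⁴

Answer: a⁴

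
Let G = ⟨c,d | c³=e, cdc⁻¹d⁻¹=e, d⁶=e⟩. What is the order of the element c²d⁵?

Compute successive powers until reaching e:
  (c²d⁵)¹ = c²d⁵, (c²d⁵)² = cd⁴, (c²d⁵)³ = d³, (c²d⁵)⁴ = c²d², (c²d⁵)⁵ = cd, (c²d⁵)⁶ = e.
The smallest positive k with (c²d⁵)ᵏ = e is 6.

Answer: 6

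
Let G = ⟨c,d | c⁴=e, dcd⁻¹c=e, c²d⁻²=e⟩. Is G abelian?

c·d = cd but d·c = cd⁻¹, so c·d ≠ d·c and G is not abelian.

Answer: No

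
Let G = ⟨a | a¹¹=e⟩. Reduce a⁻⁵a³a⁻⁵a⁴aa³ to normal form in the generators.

Multiply left to right, reducing at each step:
  (a⁶) · a³ = a⁹
  (a⁹) · a⁻⁵ = a⁴
  (a⁴) · a⁴ = a⁸
  (a⁸) · a = a⁹
  (a⁹) · a³ = a

Answer: a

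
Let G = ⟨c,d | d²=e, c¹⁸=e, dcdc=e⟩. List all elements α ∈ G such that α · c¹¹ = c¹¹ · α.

⟨c¹¹⟩ ⊆ C_G(c¹¹) since powers of c¹¹ commute with c¹¹; so |C_G(c¹¹)| ≥ |⟨c¹¹⟩| = 18.
By orbit–stabilizer, |C_G(c¹¹)| = |G| / |conj. class of c¹¹| = 36 / 2 = 18.
The 18 elements commuting with c¹¹ are {e, c, c², c³, c⁴, c⁵, c⁶, c⁷, c⁸, c⁹, c¹⁰, c¹¹, c¹², c¹³, c¹⁴, c¹⁵, c¹⁶, c¹⁷}.

Answer: {e, c, c², c³, c⁴, c⁵, c⁶, c⁷, c⁸, c⁹, c¹⁰, c¹¹, c¹², c¹³, c¹⁴, c¹⁵, c¹⁶, c¹⁷}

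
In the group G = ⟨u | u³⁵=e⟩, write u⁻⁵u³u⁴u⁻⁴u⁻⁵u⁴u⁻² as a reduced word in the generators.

Multiply left to right, reducing at each step:
  (u³⁰) · u³ = u³³
  (u³³) · u⁴ = u²
  (u²) · u⁻⁴ = u³³
  (u³³) · u⁻⁵ = u²⁸
  (u²⁸) · u⁴ = u³²
  (u³²) · u⁻² = u³⁰

Answer: u³⁰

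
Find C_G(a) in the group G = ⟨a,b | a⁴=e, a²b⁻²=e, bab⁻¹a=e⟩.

⟨a⟩ ⊆ C_G(a) since powers of a commute with a; so |C_G(a)| ≥ |⟨a⟩| = 4.
By orbit–stabilizer, |C_G(a)| = |G| / |conj. class of a| = 8 / 2 = 4.
The 4 elements commuting with a are {e, a, a², a³}.

Answer: {e, a, a², a³}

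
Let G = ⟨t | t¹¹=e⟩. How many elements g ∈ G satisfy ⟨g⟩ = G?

G is cyclic of order 11. An element generates G iff its order is 11, and a cyclic group of order 11 has exactly φ(11) = 10 such elements.

Answer: 10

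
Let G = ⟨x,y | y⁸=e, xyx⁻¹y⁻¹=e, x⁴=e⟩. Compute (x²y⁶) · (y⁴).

Compute (x²y⁶) · (y⁴) by multiplying left to right and reducing via the relations at each step:
  (x²y⁶) · y⁴ = x²y²

Answer: x²y²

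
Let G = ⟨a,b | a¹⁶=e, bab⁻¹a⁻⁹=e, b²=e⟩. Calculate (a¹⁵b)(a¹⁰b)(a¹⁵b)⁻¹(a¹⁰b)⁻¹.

[(a¹⁵b), (a¹⁰b)] = (a¹⁵b)·(a¹⁰b)·(a¹⁵b)⁻¹·(a¹⁰b)⁻¹.
  (a¹⁵b) · (a¹⁰b) = a⁹
  (a⁹) · (a⁹b) = a²b
  (a²b) · (a⁶b) = a⁸

Answer: a⁸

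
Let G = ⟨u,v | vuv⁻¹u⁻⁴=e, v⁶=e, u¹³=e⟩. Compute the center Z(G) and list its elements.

An element z ∈ Z(G) iff z commutes with every generator.
For example e is central: e·u = u = u·e; e·v = v = v·e.
Whereas u ∉ Z(G) since u·v = uv ≠ u⁴v = v·u.
Checking each of the 78 elements this way gives Z(G) = {e}, of order 1.

Answer: {e}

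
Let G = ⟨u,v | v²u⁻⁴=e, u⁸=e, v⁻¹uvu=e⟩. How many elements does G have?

Enumerate words in the generators, reducing via the relations: the distinct elements are
  {e, u, v, uv, u², u³, u⁴, u⁵, u⁶, u⁷, u²v, u³v, v⁻¹, uv⁻¹, u²v⁻¹, u³v⁻¹}.
No further products give new elements, so |G| = 16.

Answer: 16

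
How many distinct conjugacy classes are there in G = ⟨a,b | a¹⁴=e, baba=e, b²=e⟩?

The conjugacy classes (representative and size) are:
  [e] (size 1), [a¹³] (size 2), [a²] (size 2), [a³] (size 2), [a¹⁰] (size 2), [a⁵] (size 2), [a⁸] (size 2), [a⁷] (size 1), [a⁶b] (size 7), [a⁹b] (size 7).
Class equation: 1 + 2 + 2 + 2 + 2 + 2 + 2 + 1 + 7 + 7 = 28 = |G|. So G has 10 conjugacy classes.

Answer: 10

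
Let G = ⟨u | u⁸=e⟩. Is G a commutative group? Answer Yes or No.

G has a single generator, so G is cyclic and hence abelian.

Answer: Yes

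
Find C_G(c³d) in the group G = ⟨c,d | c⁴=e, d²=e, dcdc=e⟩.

⟨c³d⟩ ⊆ C_G(c³d) since powers of c³d commute with c³d; so |C_G(c³d)| ≥ |⟨c³d⟩| = 2.
By orbit–stabilizer, |C_G(c³d)| = |G| / |conj. class of c³d| = 8 / 2 = 4.
The 4 elements commuting with c³d are {e, c², c³d, cd}.

Answer: {e, c², c³d, cd}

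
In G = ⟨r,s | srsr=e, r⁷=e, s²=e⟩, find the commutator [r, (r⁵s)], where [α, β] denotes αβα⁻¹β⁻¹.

[r, (r⁵s)] = r·(r⁵s)·r⁻¹·(r⁵s)⁻¹.
  r · (r⁵s) = r⁶s
  (r⁶s) · (r⁶) = s
  s · (r⁵s) = r²

Answer: r²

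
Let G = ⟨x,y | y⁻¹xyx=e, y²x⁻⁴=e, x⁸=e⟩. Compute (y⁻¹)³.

Compute successive powers of (y⁻¹), reducing at each step:
  (y⁻¹)²: (y⁻¹) · y⁻¹ = x⁴
  (y⁻¹)³: (x⁴) · y⁻¹ = y

Answer: y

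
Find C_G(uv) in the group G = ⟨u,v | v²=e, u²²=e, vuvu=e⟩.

⟨uv⟩ ⊆ C_G(uv) since powers of uv commute with uv; so |C_G(uv)| ≥ |⟨uv⟩| = 2.
By orbit–stabilizer, |C_G(uv)| = |G| / |conj. class of uv| = 44 / 11 = 4.
The 4 elements commuting with uv are {e, u¹¹, uv, u¹²v}.

Answer: {e, u¹¹, uv, u¹²v}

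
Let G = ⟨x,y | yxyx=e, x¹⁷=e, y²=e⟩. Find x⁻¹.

The order of x is 17 (smallest k with xᵏ = e), so x⁻¹ = x¹⁶ = x¹⁶.
Check: x · (x¹⁶) → x · x¹⁶ = e, giving e as required.

Answer: x¹⁶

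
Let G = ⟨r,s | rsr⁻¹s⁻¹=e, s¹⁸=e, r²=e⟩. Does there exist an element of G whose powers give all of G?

|G| = 36, but the maximum element order in G is 18 < 36. No single element generates all of G, so G is not cyclic.

Answer: No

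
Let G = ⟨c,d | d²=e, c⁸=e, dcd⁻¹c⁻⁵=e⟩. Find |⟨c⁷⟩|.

|⟨c⁷⟩| equals the order of c⁷. Compute successive powers until reaching e:
  (c⁷)¹ = c⁷, (c⁷)² = c⁶, (c⁷)³ = c⁵, (c⁷)⁴ = c⁴, (c⁷)⁵ = c³, (c⁷)⁶ = c², (c⁷)⁷ = c, (c⁷)⁸ = e.
The smallest positive k with (c⁷)ᵏ = e is 8, so |⟨c⁷⟩| = 8.

Answer: 8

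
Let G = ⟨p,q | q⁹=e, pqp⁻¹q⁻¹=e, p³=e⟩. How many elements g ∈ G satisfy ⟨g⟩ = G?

⟨g⟩ = G would require ord(g) = |G| = 27, but the maximum element order in G is 9 < 27. So G is not cyclic and no single element generates it: the count is 0.

Answer: 0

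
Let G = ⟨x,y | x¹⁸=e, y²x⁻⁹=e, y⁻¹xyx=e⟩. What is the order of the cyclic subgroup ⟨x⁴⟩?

|⟨x⁴⟩| equals the order of x⁴. Compute successive powers until reaching e:
  (x⁴)¹ = x⁴, (x⁴)² = x⁸, (x⁴)³ = x¹², (x⁴)⁴ = x¹⁶, (x⁴)⁵ = x², (x⁴)⁶ = x⁶, (x⁴)⁷ = x¹⁰, (x⁴)⁸ = x¹⁴, (x⁴)⁹ = e.
The smallest positive k with (x⁴)ᵏ = e is 9, so |⟨x⁴⟩| = 9.

Answer: 9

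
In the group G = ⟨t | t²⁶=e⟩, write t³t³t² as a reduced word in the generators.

Multiply left to right, reducing at each step:
  (t³) · t³ = t⁶
  (t⁶) · t² = t⁸

Answer: t⁸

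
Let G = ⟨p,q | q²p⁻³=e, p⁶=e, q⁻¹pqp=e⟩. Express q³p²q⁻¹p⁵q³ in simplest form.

Multiply left to right, reducing at each step:
  (q⁻¹) · p² = pq
  (pq) · q⁻¹ = p
  p · p⁵ = e
  e · q³ = q⁻¹

Answer: q⁻¹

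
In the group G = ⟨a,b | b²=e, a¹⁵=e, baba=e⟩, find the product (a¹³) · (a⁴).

Compute (a¹³) · (a⁴) by multiplying left to right and reducing via the relations at each step:
  (a¹³) · a⁴ = a²

Answer: a²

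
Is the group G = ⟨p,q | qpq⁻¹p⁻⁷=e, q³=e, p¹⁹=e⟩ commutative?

p·q = pq but q·p = p⁷q, so p·q ≠ q·p and G is not abelian.

Answer: No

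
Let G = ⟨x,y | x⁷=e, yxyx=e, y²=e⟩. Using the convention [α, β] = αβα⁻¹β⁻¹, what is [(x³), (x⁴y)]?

[(x³), (x⁴y)] = (x³)·(x⁴y)·(x³)⁻¹·(x⁴y)⁻¹.
  (x³) · (x⁴y) = y
  y · (x⁴) = x³y
  (x³y) · (x⁴y) = x⁶

Answer: x⁶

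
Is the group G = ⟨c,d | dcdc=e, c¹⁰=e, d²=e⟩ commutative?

c·d = cd but d·c = c⁹d, so c·d ≠ d·c and G is not abelian.

Answer: No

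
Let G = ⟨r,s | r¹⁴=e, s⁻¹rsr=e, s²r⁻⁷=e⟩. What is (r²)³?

Compute successive powers of (r²), reducing at each step:
  (r²)²: (r²) · r² = r⁴
  (r²)³: (r⁴) · r² = r⁶

Answer: r⁶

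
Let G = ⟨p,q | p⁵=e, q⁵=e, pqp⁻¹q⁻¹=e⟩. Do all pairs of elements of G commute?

Each pair of generators commutes: p·q = pq = q·p. Since the generators pairwise commute, every element of G commutes with every other, so G is abelian.

Answer: Yes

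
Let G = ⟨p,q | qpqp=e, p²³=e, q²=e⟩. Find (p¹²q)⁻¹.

The order of (p¹²q) is 2 (smallest k with (p¹²q)ᵏ = e), so (p¹²q)⁻¹ = (p¹²q)¹ = p¹²q.
Check: (p¹²q) · (p¹²q) → (p¹²q) · p¹² = q;   q · q = e, giving e as required.

Answer: p¹²q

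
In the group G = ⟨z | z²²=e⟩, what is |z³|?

Compute successive powers until reaching e:
  (z³)¹ = z³, (z³)² = z⁶, (z³)³ = z⁹, (z³)⁴ = z¹², (z³)⁵ = z¹⁵, (z³)⁶ = z¹⁸, (z³)⁷ = z²¹, (z³)⁸ = z², (z³)⁹ = z⁵, (z³)¹⁰ = z⁸, (z³)¹¹ = z¹¹, (z³)¹² = z¹⁴, (z³)¹³ = z¹⁷, (z³)¹⁴ = z²⁰, (z³)¹⁵ = z, (z³)¹⁶ = z⁴, (z³)¹⁷ = z⁷, (z³)¹⁸ = z¹⁰, (z³)¹⁹ = z¹³, (z³)²⁰ = z¹⁶, (z³)²¹ = z¹⁹, (z³)²² = e.
The smallest positive k with (z³)ᵏ = e is 22.

Answer: 22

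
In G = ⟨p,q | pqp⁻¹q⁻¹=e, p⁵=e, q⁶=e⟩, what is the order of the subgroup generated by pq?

|⟨pq⟩| equals the order of pq. Compute successive powers until reaching e:
  (pq)¹ = pq, (pq)² = p²q², (pq)³ = p³q³, (pq)⁴ = p⁴q⁴, (pq)⁵ = q⁵, (pq)⁶ = p, (pq)⁷ = p²q, (pq)⁸ = p³q², (pq)⁹ = p⁴q³, (pq)¹⁰ = q⁴, (pq)¹¹ = pq⁵, (pq)¹² = p², (pq)¹³ = p³q, (pq)¹⁴ = p⁴q², (pq)¹⁵ = q³, (pq)¹⁶ = pq⁴, (pq)¹⁷ = p²q⁵, (pq)¹⁸ = p³, (pq)¹⁹ = p⁴q, (pq)²⁰ = q², (pq)²¹ = pq³, (pq)²² = p²q⁴, (pq)²³ = p³q⁵, (pq)²⁴ = p⁴, (pq)²⁵ = q, (pq)²⁶ = pq², (pq)²⁷ = p²q³, (pq)²⁸ = p³q⁴, (pq)²⁹ = p⁴q⁵, (pq)³⁰ = e.
The smallest positive k with (pq)ᵏ = e is 30, so |⟨pq⟩| = 30.

Answer: 30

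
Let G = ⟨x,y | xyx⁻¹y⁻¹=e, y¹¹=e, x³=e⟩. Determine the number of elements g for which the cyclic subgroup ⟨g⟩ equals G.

G is cyclic of order 33. An element generates G iff its order is 33, and a cyclic group of order 33 has exactly φ(33) = 20 such elements.

Answer: 20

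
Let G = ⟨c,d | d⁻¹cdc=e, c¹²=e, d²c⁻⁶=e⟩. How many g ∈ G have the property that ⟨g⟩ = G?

⟨g⟩ = G would require ord(g) = |G| = 24, but the maximum element order in G is 12 < 24. So G is not cyclic and no single element generates it: the count is 0.

Answer: 0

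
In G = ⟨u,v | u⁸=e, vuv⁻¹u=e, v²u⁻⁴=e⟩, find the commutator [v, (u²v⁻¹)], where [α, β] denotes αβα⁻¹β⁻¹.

[v, (u²v⁻¹)] = v·(u²v⁻¹)·v⁻¹·(u²v⁻¹)⁻¹.
  v · (u²v⁻¹) = u⁶
  (u⁶) · (v⁻¹) = u²v
  (u²v) · (u²v) = u⁴

Answer: u⁴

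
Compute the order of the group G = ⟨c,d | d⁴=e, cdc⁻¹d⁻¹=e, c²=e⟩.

Enumerate words in the generators, reducing via the relations: the distinct elements are
  {c, d, e, cd, d², d³, cd², cd³}.
No further products give new elements, so |G| = 8.

Answer: 8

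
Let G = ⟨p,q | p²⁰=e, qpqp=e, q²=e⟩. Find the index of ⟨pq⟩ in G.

First find ord(pq) by computing successive powers:
  (pq)¹ = pq, (pq)² = e.
So |⟨pq⟩| = ord(pq) = 2. With |G| = 40, by Lagrange [G : ⟨pq⟩] = 40/2 = 20.

Answer: 20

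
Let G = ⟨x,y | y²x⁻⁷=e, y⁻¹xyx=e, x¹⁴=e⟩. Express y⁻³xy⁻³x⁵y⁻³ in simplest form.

Multiply left to right, reducing at each step:
  y · x = x⁶y⁻¹
  (x⁶y⁻¹) · y⁻³ = x⁶
  (x⁶) · x⁵ = x¹¹
  (x¹¹) · y⁻³ = x⁴y⁻¹

Answer: x⁴y⁻¹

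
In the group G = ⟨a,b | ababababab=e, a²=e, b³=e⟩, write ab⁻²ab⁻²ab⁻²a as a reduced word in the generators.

Multiply left to right, reducing at each step:
  a · b⁻² = ab
  (ab) · a = aba
  (aba) · b⁻² = abab
  (abab) · a = ababa
  (ababa) · b⁻² = b²ab²a
  (b²ab²a) · a = b²ab²

Answer: b²ab²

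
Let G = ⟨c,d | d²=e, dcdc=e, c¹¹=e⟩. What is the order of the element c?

Compute successive powers until reaching e:
  c¹ = c, c² = c², c³ = c³, c⁴ = c⁴, c⁵ = c⁵, c⁶ = c⁶, c⁷ = c⁷, c⁸ = c⁸, c⁹ = c⁹, c¹⁰ = c¹⁰, c¹¹ = e.
The smallest positive k with cᵏ = e is 11.

Answer: 11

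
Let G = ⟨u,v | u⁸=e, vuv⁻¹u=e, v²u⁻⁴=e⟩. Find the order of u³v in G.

Compute successive powers until reaching e:
  (u³v)¹ = u³v, (u³v)² = u⁴, (u³v)³ = u³v⁻¹, (u³v)⁴ = e.
The smallest positive k with (u³v)ᵏ = e is 4.

Answer: 4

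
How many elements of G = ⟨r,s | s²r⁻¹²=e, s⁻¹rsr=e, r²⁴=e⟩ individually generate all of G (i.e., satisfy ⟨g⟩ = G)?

⟨g⟩ = G would require ord(g) = |G| = 48, but the maximum element order in G is 24 < 48. So G is not cyclic and no single element generates it: the count is 0.

Answer: 0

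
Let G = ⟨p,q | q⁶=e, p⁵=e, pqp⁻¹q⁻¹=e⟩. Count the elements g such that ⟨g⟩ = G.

G is cyclic of order 30. An element generates G iff its order is 30, and a cyclic group of order 30 has exactly φ(30) = 8 such elements.

Answer: 8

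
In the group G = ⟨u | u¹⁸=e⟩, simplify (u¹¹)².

Compute successive powers of (u¹¹), reducing at each step:
  (u¹¹)²: (u¹¹) · u¹¹ = u⁴

Answer: u⁴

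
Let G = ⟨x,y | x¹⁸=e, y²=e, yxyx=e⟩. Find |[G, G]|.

G' = [G, G] is generated by all commutators. The generator-pair commutators are: [x, y] = x².
The subgroup they normally generate is {e, x², x⁴, x⁶, x⁸, x¹⁰, x¹², x¹⁴, x¹⁶}, of order 9.
Check: |G/G'| = 36/9 = 4 is the order of the abelianisation.

Answer: 9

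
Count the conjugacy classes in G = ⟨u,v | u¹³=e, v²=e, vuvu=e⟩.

The conjugacy classes (representative and size) are:
  [e] (size 1), [u¹²] (size 2), [u¹¹] (size 2), [u³] (size 2), [u⁴] (size 2), [u⁸] (size 2), [u⁶] (size 2), [v] (size 13).
Class equation: 1 + 2 + 2 + 2 + 2 + 2 + 2 + 13 = 26 = |G|. So G has 8 conjugacy classes.

Answer: 8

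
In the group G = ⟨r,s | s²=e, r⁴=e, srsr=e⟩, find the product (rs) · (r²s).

Compute (rs) · (r²s) by multiplying left to right and reducing via the relations at each step:
  (rs) · r² = r³s
  (r³s) · s = r³

Answer: r³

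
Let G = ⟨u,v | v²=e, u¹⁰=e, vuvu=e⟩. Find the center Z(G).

An element z ∈ Z(G) iff z commutes with every generator.
For example u⁵ is central: (u⁵)·u = u⁶ = u·(u⁵); (u⁵)·v = u⁵v = v·(u⁵).
Whereas u ∉ Z(G) since u·v = uv ≠ u⁹v = v·u.
Checking each of the 20 elements this way gives Z(G) = {e, u⁵}, of order 2.

Answer: {e, u⁵}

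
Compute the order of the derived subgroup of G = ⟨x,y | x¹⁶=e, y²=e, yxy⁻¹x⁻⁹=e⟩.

G' = [G, G] is generated by all commutators. The generator-pair commutators are: [x, y] = x⁸.
The subgroup they normally generate is {e, x⁸}, of order 2.
Check: |G/G'| = 32/2 = 16 is the order of the abelianisation.

Answer: 2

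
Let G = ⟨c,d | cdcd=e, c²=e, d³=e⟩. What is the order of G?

Enumerate words in the generators, reducing via the relations: the distinct elements are
  {c, d, e, cd, d², cd²}.
No further products give new elements, so |G| = 6.

Answer: 6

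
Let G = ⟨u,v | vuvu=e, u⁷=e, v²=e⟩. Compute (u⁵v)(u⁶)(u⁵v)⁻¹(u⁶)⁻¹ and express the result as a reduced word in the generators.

[(u⁵v), (u⁶)] = (u⁵v)·(u⁶)·(u⁵v)⁻¹·(u⁶)⁻¹.
  (u⁵v) · (u⁶) = u⁶v
  (u⁶v) · (u⁵v) = u
  u · u = u²

Answer: u²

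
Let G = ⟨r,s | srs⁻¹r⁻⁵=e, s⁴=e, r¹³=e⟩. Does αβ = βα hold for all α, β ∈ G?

r·s = rs but s·r = r⁵s, so r·s ≠ s·r and G is not abelian.

Answer: No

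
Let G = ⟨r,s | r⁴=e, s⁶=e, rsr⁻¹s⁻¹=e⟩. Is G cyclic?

|G| = 24, but the maximum element order in G is 12 < 24. No single element generates all of G, so G is not cyclic.

Answer: No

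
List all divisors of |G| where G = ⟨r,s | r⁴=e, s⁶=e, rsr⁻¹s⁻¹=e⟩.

|G| = 24 = 2³ · 3. By Lagrange's theorem the order of any subgroup divides 24; the divisors of 24 are 1, 2, 3, 4, 6, 8, 12, 24.

Answer: 1, 2, 3, 4, 6, 8, 12, 24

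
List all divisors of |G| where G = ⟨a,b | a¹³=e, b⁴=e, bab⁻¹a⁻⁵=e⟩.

|G| = 52 = 2² · 13. By Lagrange's theorem the order of any subgroup divides 52; the divisors of 52 are 1, 2, 4, 13, 26, 52.

Answer: 1, 2, 4, 13, 26, 52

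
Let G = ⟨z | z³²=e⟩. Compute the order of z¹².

Compute successive powers until reaching e:
  (z¹²)¹ = z¹², (z¹²)² = z²⁴, (z¹²)³ = z⁴, (z¹²)⁴ = z¹⁶, (z¹²)⁵ = z²⁸, (z¹²)⁶ = z⁸, (z¹²)⁷ = z²⁰, (z¹²)⁸ = e.
The smallest positive k with (z¹²)ᵏ = e is 8.

Answer: 8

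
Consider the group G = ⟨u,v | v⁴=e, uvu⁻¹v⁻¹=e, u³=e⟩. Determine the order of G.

Enumerate words in the generators, reducing via the relations: the distinct elements are
  {e, u, v, uv, u², v², v³, uv², uv³, u²v, u²v², u²v³}.
No further products give new elements, so |G| = 12.

Answer: 12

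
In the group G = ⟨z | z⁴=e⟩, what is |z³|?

Compute successive powers until reaching e:
  (z³)¹ = z³, (z³)² = z², (z³)³ = z, (z³)⁴ = e.
The smallest positive k with (z³)ᵏ = e is 4.

Answer: 4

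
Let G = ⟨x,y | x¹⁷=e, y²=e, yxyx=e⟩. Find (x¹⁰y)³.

Compute successive powers of (x¹⁰y), reducing at each step:
  (x¹⁰y)²: (x¹⁰y) · x¹⁰ = y;   y · y = e
  (x¹⁰y)³: e · x¹⁰ = x¹⁰;   (x¹⁰) · y = x¹⁰y

Answer: x¹⁰y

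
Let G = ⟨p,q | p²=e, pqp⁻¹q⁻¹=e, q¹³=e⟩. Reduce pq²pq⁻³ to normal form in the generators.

Multiply left to right, reducing at each step:
  p · q² = pq²
  (pq²) · p = q²
  (q²) · q⁻³ = q¹²

Answer: q¹²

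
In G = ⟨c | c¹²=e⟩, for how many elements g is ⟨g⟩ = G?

G is cyclic of order 12. An element generates G iff its order is 12, and a cyclic group of order 12 has exactly φ(12) = 4 such elements.

Answer: 4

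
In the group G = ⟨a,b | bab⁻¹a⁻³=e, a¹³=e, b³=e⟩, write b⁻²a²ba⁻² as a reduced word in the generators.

Multiply left to right, reducing at each step:
  b · a² = a⁶b
  (a⁶b) · b = a⁶b²
  (a⁶b²) · a⁻² = ab²

Answer: ab²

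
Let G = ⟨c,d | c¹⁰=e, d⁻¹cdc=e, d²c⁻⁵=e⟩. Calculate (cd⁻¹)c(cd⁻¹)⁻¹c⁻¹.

[(cd⁻¹), c] = (cd⁻¹)·c·(cd⁻¹)⁻¹·c⁻¹.
  (cd⁻¹) · c = d⁻¹
  (d⁻¹) · (cd) = c⁹
  (c⁹) · (c⁹) = c⁸

Answer: c⁸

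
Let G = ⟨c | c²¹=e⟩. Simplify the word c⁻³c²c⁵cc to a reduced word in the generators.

Multiply left to right, reducing at each step:
  (c¹⁸) · c² = c²⁰
  (c²⁰) · c⁵ = c⁴
  (c⁴) · c = c⁵
  (c⁵) · c = c⁶

Answer: c⁶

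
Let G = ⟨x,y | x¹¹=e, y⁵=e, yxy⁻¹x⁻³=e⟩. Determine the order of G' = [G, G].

G' = [G, G] is generated by all commutators. The generator-pair commutators are: [x, y] = x⁹.
The subgroup they normally generate is {e, x, x², x³, x⁴, x⁵, x⁶, x⁷, x⁸, x⁹, x¹⁰}, of order 11.
Check: |G/G'| = 55/11 = 5 is the order of the abelianisation.

Answer: 11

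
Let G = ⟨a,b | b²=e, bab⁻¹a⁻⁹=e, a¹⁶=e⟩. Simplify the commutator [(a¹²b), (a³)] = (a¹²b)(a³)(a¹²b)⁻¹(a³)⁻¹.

[(a¹²b), (a³)] = (a¹²b)·(a³)·(a¹²b)⁻¹·(a³)⁻¹.
  (a¹²b) · (a³) = a⁷b
  (a⁷b) · (a⁴b) = a¹¹
  (a¹¹) · (a¹³) = a⁸

Answer: a⁸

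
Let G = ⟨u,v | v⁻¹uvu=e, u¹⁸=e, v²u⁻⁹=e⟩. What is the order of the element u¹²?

Compute successive powers until reaching e:
  (u¹²)¹ = u¹², (u¹²)² = u⁶, (u¹²)³ = e.
The smallest positive k with (u¹²)ᵏ = e is 3.

Answer: 3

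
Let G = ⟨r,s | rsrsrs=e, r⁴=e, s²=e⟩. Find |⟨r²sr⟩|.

|⟨r²sr⟩| equals the order of r²sr. Compute successive powers until reaching e:
  (r²sr)¹ = r²sr, (r²sr)² = r³sr², (r²sr)³ = e.
The smallest positive k with (r²sr)ᵏ = e is 3, so |⟨r²sr⟩| = 3.

Answer: 3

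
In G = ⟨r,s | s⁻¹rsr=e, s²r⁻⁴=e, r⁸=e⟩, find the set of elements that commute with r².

⟨r²⟩ ⊆ C_G(r²) since powers of r² commute with r²; so |C_G(r²)| ≥ |⟨r²⟩| = 4.
By orbit–stabilizer, |C_G(r²)| = |G| / |conj. class of r²| = 16 / 2 = 8.
The 8 elements commuting with r² are {e, r, r², r³, r⁴, r⁵, r⁶, r⁷}.

Answer: {e, r, r², r³, r⁴, r⁵, r⁶, r⁷}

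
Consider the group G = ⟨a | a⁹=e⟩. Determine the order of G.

G is generated by a single element, so G is cyclic. The relator gives a⁹ = e and no smaller power is forced to be e, so the 9 powers {a, e, a², a³, a⁴, a⁵, a⁶, a⁷, a⁸} are distinct. Hence |G| = 9.

Answer: 9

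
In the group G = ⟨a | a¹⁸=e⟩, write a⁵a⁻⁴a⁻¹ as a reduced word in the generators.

Multiply left to right, reducing at each step:
  (a⁵) · a⁻⁴ = a
  a · a⁻¹ = e

Answer: e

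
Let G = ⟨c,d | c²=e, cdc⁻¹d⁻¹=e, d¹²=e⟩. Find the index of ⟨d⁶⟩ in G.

First find ord(d⁶) by computing successive powers:
  (d⁶)¹ = d⁶, (d⁶)² = e.
So |⟨d⁶⟩| = ord(d⁶) = 2. With |G| = 24, by Lagrange [G : ⟨d⁶⟩] = 24/2 = 12.

Answer: 12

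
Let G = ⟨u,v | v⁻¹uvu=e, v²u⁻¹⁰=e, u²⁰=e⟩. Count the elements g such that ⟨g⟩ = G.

⟨g⟩ = G would require ord(g) = |G| = 40, but the maximum element order in G is 20 < 40. So G is not cyclic and no single element generates it: the count is 0.

Answer: 0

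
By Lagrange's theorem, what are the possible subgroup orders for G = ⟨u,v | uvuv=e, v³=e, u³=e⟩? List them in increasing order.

|G| = 12 = 2² · 3. By Lagrange's theorem the order of any subgroup divides 12; the divisors of 12 are 1, 2, 3, 4, 6, 12.

Answer: 1, 2, 3, 4, 6, 12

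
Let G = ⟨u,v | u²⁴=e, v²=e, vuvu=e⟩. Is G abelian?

u·v = uv but v·u = u²³v, so u·v ≠ v·u and G is not abelian.

Answer: No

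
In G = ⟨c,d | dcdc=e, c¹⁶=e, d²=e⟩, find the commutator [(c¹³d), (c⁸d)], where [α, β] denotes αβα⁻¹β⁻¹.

[(c¹³d), (c⁸d)] = (c¹³d)·(c⁸d)·(c¹³d)⁻¹·(c⁸d)⁻¹.
  (c¹³d) · (c⁸d) = c⁵
  (c⁵) · (c¹³d) = c²d
  (c²d) · (c⁸d) = c¹⁰

Answer: c¹⁰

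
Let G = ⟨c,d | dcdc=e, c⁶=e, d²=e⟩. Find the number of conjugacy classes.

The conjugacy classes (representative and size) are:
  [e] (size 1), [c⁵] (size 2), [c⁴] (size 2), [c³] (size 1), [d] (size 3), [c³d] (size 3).
Class equation: 1 + 2 + 2 + 1 + 3 + 3 = 12 = |G|. So G has 6 conjugacy classes.

Answer: 6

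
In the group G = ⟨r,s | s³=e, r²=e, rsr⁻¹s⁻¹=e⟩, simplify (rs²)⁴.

Compute successive powers of (rs²), reducing at each step:
  (rs²)²: (rs²) · r = s²;   (s²) · s² = s
  (rs²)³: s · r = rs;   (rs) · s² = r
  (rs²)⁴: r · r = e;   e · s² = s²

Answer: s²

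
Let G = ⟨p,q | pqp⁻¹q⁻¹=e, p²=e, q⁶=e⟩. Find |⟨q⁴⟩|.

|⟨q⁴⟩| equals the order of q⁴. Compute successive powers until reaching e:
  (q⁴)¹ = q⁴, (q⁴)² = q², (q⁴)³ = e.
The smallest positive k with (q⁴)ᵏ = e is 3, so |⟨q⁴⟩| = 3.

Answer: 3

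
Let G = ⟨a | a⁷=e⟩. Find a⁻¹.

The order of a is 7 (smallest k with aᵏ = e), so a⁻¹ = a⁶ = a⁶.
Check: a · (a⁶) → a · a⁶ = e, giving e as required.

Answer: a⁶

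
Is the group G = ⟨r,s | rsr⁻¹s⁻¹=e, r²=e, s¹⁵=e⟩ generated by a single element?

|G| = 30. The element rs has order 30 (its powers give 30 distinct elements), so ⟨rs⟩ = G and G is cyclic.

Answer: Yes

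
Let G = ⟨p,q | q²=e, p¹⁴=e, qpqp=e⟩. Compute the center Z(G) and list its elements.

An element z ∈ Z(G) iff z commutes with every generator.
For example p⁷ is central: (p⁷)·p = p⁸ = p·(p⁷); (p⁷)·q = p⁷q = q·(p⁷).
Whereas p ∉ Z(G) since p·q = pq ≠ p¹³q = q·p.
Checking each of the 28 elements this way gives Z(G) = {e, p⁷}, of order 2.

Answer: {e, p⁷}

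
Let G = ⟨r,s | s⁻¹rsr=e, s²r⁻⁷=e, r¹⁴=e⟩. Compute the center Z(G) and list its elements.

An element z ∈ Z(G) iff z commutes with every generator.
For example r⁷ is central: (r⁷)·r = r⁸ = r·(r⁷); (r⁷)·s = s⁻¹ = s·(r⁷).
Whereas r ∉ Z(G) since r·s = rs ≠ r⁶s⁻¹ = s·r.
Checking each of the 28 elements this way gives Z(G) = {e, r⁷}, of order 2.

Answer: {e, r⁷}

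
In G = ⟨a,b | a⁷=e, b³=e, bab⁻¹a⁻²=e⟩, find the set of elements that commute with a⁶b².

⟨a⁶b²⟩ ⊆ C_G(a⁶b²) since powers of a⁶b² commute with a⁶b²; so |C_G(a⁶b²)| ≥ |⟨a⁶b²⟩| = 3.
By orbit–stabilizer, |C_G(a⁶b²)| = |G| / |conj. class of a⁶b²| = 21 / 7 = 3.
The 3 elements commuting with a⁶b² are {e, a²b, a⁶b²}.

Answer: {e, a²b, a⁶b²}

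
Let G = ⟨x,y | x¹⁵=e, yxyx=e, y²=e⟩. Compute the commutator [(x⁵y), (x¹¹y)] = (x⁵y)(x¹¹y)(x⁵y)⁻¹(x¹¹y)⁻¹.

[(x⁵y), (x¹¹y)] = (x⁵y)·(x¹¹y)·(x⁵y)⁻¹·(x¹¹y)⁻¹.
  (x⁵y) · (x¹¹y) = x⁹
  (x⁹) · (x⁵y) = x¹⁴y
  (x¹⁴y) · (x¹¹y) = x³

Answer: x³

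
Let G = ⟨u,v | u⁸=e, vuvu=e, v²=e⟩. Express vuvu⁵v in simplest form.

Multiply left to right, reducing at each step:
  v · u = u⁷v
  (u⁷v) · v = u⁷
  (u⁷) · u⁵ = u⁴
  (u⁴) · v = u⁴v

Answer: u⁴v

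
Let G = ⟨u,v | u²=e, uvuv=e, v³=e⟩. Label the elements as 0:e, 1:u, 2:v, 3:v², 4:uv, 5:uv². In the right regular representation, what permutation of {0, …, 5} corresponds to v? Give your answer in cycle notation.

(0 2 3)(1 4 5)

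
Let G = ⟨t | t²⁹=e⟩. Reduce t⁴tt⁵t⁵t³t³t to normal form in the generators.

Multiply left to right, reducing at each step:
  (t⁴) · t = t⁵
  (t⁵) · t⁵ = t¹⁰
  (t¹⁰) · t⁵ = t¹⁵
  (t¹⁵) · t³ = t¹⁸
  (t¹⁸) · t³ = t²¹
  (t²¹) · t = t²²

Answer: t²²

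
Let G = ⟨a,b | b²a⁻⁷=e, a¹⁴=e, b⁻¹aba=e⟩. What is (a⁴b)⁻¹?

The order of (a⁴b) is 4 (smallest k with (a⁴b)ᵏ = e), so (a⁴b)⁻¹ = (a⁴b)³ = a⁴b⁻¹.
Check: (a⁴b) · (a⁴b⁻¹) → (a⁴b) · a⁴ = b;   b · b⁻¹ = e, giving e as required.

Answer: a⁴b⁻¹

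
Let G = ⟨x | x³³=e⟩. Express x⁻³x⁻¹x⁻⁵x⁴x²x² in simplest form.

Multiply left to right, reducing at each step:
  (x³⁰) · x⁻¹ = x²⁹
  (x²⁹) · x⁻⁵ = x²⁴
  (x²⁴) · x⁴ = x²⁸
  (x²⁸) · x² = x³⁰
  (x³⁰) · x² = x³²

Answer: x³²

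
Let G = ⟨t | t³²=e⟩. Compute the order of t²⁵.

Compute successive powers until reaching e:
  (t²⁵)¹ = t²⁵, (t²⁵)² = t¹⁸, (t²⁵)³ = t¹¹, (t²⁵)⁴ = t⁴, (t²⁵)⁵ = t²⁹, (t²⁵)⁶ = t²², (t²⁵)⁷ = t¹⁵, (t²⁵)⁸ = t⁸, (t²⁵)⁹ = t, (t²⁵)¹⁰ = t²⁶, (t²⁵)¹¹ = t¹⁹, (t²⁵)¹² = t¹², (t²⁵)¹³ = t⁵, (t²⁵)¹⁴ = t³⁰, (t²⁵)¹⁵ = t²³, (t²⁵)¹⁶ = t¹⁶, (t²⁵)¹⁷ = t⁹, (t²⁵)¹⁸ = t², (t²⁵)¹⁹ = t²⁷, (t²⁵)²⁰ = t²⁰, (t²⁵)²¹ = t¹³, (t²⁵)²² = t⁶, (t²⁵)²³ = t³¹, (t²⁵)²⁴ = t²⁴, (t²⁵)²⁵ = t¹⁷, (t²⁵)²⁶ = t¹⁰, (t²⁵)²⁷ = t³, (t²⁵)²⁸ = t²⁸, (t²⁵)²⁹ = t²¹, (t²⁵)³⁰ = t¹⁴, (t²⁵)³¹ = t⁷, (t²⁵)³² = e.
The smallest positive k with (t²⁵)ᵏ = e is 32.

Answer: 32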